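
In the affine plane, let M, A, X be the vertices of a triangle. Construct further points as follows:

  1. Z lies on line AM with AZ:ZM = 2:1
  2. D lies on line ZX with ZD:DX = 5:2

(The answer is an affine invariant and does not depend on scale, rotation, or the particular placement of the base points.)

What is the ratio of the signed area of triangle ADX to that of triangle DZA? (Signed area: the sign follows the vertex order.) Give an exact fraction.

Set M = (0, 0), A = (1, 0), X = (0, 1); any affine frame gives the same invariant.
1. Z lies on line AM with AZ:ZM = 2:1 ⇒ Z = (1/3, 0)
2. D lies on line ZX with ZD:DX = 5:2 ⇒ D = (2/21, 5/7)
2·[ADX] = -4/21, 2·[DZA] = 10/21
[ADX]:[DZA] = -4/21:10/21 = -2/5

[ADX]:[DZA] = -2/5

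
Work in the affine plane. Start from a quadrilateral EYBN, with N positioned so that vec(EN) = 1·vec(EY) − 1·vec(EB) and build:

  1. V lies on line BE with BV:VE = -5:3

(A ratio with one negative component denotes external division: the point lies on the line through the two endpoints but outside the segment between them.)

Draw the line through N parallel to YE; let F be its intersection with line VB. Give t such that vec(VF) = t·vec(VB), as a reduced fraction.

t = 1/5

Set E = (0, 0), Y = (1, 0), B = (0, 1), N = (1, -1); any affine frame gives the same invariant.
1. V lies on line BE with BV:VE = -5:3 ⇒ V = (0, -3/2)
through N parallel to YE: direction (-1, 0); meets VB at F = (0, -1)
F = V + t·(B−V) with t = 1/5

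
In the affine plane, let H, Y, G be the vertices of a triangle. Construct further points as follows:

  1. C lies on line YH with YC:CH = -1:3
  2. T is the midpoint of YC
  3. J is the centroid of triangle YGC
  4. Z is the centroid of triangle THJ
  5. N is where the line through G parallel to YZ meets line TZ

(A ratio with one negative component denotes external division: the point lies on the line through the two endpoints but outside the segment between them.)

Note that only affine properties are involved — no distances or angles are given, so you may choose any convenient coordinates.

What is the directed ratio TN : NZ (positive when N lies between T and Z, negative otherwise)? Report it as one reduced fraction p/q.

TN:NZ = -6/7

Work in coordinates with H = (0, 0), Y = (1, 0), G = (0, 1).
1. C lies on line YH with YC:CH = -1:3 ⇒ C = (3/2, 0)
2. T is the midpoint of YC ⇒ T = (5/4, 0)
3. J is the centroid of triangle YGC ⇒ J = (5/6, 1/3)
4. Z is the centroid of triangle THJ ⇒ Z = (25/36, 1/9)
5. N is where the line through G parallel to YZ meets line TZ ⇒ N = (55/12, -2/3)
N = T + t·(Z−T) with t = -6, so TN:NZ = t:(1−t) = -6:7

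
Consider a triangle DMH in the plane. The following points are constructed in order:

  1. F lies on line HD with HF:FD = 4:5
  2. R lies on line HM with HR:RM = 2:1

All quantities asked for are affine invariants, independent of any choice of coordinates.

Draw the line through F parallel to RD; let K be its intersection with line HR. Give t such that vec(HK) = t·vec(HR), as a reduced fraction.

t = 4/9

Set D = (0, 0), M = (1, 0), H = (0, 1); any affine frame gives the same invariant.
1. F lies on line HD with HF:FD = 4:5 ⇒ F = (0, 5/9)
2. R lies on line HM with HR:RM = 2:1 ⇒ R = (2/3, 1/3)
through F parallel to RD: direction (-2/3, -1/3); meets HR at K = (8/27, 19/27)
K = H + t·(R−H) with t = 4/9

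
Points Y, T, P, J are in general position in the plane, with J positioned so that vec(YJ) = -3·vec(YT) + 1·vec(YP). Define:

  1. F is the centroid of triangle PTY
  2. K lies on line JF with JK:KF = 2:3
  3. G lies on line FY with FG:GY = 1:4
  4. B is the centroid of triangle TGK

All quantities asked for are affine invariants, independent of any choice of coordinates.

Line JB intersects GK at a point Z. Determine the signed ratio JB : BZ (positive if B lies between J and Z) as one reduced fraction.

JB:BZ = 11/13

Set Y = (0, 0), T = (1, 0), P = (0, 1), J = (-3, 1); any affine frame gives the same invariant.
1. F is the centroid of triangle PTY ⇒ F = (1/3, 1/3)
2. K lies on line JF with JK:KF = 2:3 ⇒ K = (-5/3, 11/15)
3. G lies on line FY with FG:GY = 1:4 ⇒ G = (4/15, 4/15)
4. B is the centroid of triangle TGK ⇒ B = (-2/15, 1/3)
line JB meets GK at Z = (179/55, -5/11)
B = J + t·(Z−J) with t = 11/24, so JB:BZ = 11/24:13/24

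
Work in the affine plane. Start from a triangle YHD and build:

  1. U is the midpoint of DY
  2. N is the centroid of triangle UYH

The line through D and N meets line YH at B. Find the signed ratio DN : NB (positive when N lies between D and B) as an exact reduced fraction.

Set Y = (0, 0), H = (1, 0), D = (0, 1); any affine frame gives the same invariant.
1. U is the midpoint of DY ⇒ U = (0, 1/2)
2. N is the centroid of triangle UYH ⇒ N = (1/3, 1/6)
line DN meets YH at B = (2/5, 0)
N = D + t·(B−D) with t = 5/6, so DN:NB = 5/6:1/6

DN:NB = 5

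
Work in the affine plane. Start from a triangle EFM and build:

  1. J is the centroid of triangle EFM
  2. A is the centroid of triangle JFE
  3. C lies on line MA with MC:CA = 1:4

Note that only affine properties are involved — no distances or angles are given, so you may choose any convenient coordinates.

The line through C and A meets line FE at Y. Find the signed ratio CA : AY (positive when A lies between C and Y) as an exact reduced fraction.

Assign E = (0, 0), F = (1, 0), M = (0, 1) — the answer is frame-independent, so this choice is without loss of generality.
1. J is the centroid of triangle EFM ⇒ J = (1/3, 1/3)
2. A is the centroid of triangle JFE ⇒ A = (4/9, 1/9)
3. C lies on line MA with MC:CA = 1:4 ⇒ C = (4/45, 37/45)
line CA meets FE at Y = (1/2, 0)
A = C + t·(Y−C) with t = 32/37, so CA:AY = 32/37:5/37

CA:AY = 32/5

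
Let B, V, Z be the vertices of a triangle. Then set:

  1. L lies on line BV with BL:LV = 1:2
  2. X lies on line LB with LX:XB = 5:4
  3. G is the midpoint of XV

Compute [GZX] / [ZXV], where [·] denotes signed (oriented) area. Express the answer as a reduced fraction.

Work in coordinates with B = (0, 0), V = (1, 0), Z = (0, 1).
1. L lies on line BV with BL:LV = 1:2 ⇒ L = (1/3, 0)
2. X lies on line LB with LX:XB = 5:4 ⇒ X = (4/27, 0)
3. G is the midpoint of XV ⇒ G = (31/54, 0)
2·[GZX] = 23/54, 2·[ZXV] = 23/27
[GZX]:[ZXV] = 23/54:23/27 = 1/2

[GZX]:[ZXV] = 1/2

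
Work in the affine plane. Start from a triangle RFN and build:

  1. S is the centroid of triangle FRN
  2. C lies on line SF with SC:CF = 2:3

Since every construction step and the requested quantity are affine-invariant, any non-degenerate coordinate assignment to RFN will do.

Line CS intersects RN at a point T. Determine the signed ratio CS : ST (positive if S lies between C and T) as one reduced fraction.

CS:ST = 4/5

Assign R = (0, 0), F = (1, 0), N = (0, 1) — the answer is frame-independent, so this choice is without loss of generality.
1. S is the centroid of triangle FRN ⇒ S = (1/3, 1/3)
2. C lies on line SF with SC:CF = 2:3 ⇒ C = (3/5, 1/5)
line CS meets RN at T = (0, 1/2)
S = C + t·(T−C) with t = 4/9, so CS:ST = 4/9:5/9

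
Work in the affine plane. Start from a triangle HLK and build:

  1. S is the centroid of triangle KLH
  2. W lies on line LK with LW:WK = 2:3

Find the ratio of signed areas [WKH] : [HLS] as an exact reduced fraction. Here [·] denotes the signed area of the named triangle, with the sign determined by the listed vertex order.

Set H = (0, 0), L = (1, 0), K = (0, 1); any affine frame gives the same invariant.
1. S is the centroid of triangle KLH ⇒ S = (1/3, 1/3)
2. W lies on line LK with LW:WK = 2:3 ⇒ W = (3/5, 2/5)
2·[WKH] = 3/5, 2·[HLS] = 1/3
[WKH]:[HLS] = 3/5:1/3 = 9/5

[WKH]:[HLS] = 9/5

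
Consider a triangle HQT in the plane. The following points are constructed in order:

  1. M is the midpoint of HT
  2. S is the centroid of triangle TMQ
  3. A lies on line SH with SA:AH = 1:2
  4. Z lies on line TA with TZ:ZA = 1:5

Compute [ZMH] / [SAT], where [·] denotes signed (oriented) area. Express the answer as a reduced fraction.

Choose coordinates H = (0, 0), Q = (1, 0), T = (0, 1).
1. M is the midpoint of HT ⇒ M = (0, 1/2)
2. S is the centroid of triangle TMQ ⇒ S = (1/3, 1/2)
3. A lies on line SH with SA:AH = 1:2 ⇒ A = (2/9, 1/3)
4. Z lies on line TA with TZ:ZA = 1:5 ⇒ Z = (1/27, 8/9)
2·[ZMH] = 1/54, 2·[SAT] = -1/9
[ZMH]:[SAT] = 1/54:-1/9 = -1/6

[ZMH]:[SAT] = -1/6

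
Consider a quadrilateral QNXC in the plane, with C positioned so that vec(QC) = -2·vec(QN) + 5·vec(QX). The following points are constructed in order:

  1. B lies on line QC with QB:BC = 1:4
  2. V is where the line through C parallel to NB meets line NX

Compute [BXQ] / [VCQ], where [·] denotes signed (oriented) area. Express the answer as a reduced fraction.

[BXQ]:[VCQ] = 2/125

Assign Q = (0, 0), N = (1, 0), X = (0, 1), C = (-2, 5) — the answer is frame-independent, so this choice is without loss of generality.
1. B lies on line QC with QB:BC = 1:4 ⇒ B = (-2/5, 1)
2. V is where the line through C parallel to NB meets line NX ⇒ V = (-9, 10)
2·[BXQ] = -2/5, 2·[VCQ] = -25
[BXQ]:[VCQ] = -2/5:-25 = 2/125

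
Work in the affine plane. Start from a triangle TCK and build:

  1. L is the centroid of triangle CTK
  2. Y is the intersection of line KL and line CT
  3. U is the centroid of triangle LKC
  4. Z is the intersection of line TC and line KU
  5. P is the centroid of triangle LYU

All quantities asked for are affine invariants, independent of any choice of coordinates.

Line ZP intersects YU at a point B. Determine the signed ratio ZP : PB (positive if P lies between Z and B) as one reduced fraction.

Assign T = (0, 0), C = (1, 0), K = (0, 1) — the answer is frame-independent, so this choice is without loss of generality.
1. L is the centroid of triangle CTK ⇒ L = (1/3, 1/3)
2. Y is the intersection of line KL and line CT ⇒ Y = (1/2, 0)
3. U is the centroid of triangle LKC ⇒ U = (4/9, 4/9)
4. Z is the intersection of line TC and line KU ⇒ Z = (4/5, 0)
5. P is the centroid of triangle LYU ⇒ P = (23/54, 7/27)
line ZP meets YU at B = (58/123, 28/123)
P = Z + t·(B−Z) with t = 41/36, so ZP:PB = 41/36:-5/36

ZP:PB = -41/5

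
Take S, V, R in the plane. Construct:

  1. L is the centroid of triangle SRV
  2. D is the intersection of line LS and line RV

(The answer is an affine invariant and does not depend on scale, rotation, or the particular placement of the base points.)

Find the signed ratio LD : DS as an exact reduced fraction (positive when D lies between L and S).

Choose coordinates S = (0, 0), V = (1, 0), R = (0, 1).
1. L is the centroid of triangle SRV ⇒ L = (1/3, 1/3)
2. D is the intersection of line LS and line RV ⇒ D = (1/2, 1/2)
D = L + t·(S−L) with t = -1/2, so LD:DS = t:(1−t) = -1/2:3/2

LD:DS = -1/3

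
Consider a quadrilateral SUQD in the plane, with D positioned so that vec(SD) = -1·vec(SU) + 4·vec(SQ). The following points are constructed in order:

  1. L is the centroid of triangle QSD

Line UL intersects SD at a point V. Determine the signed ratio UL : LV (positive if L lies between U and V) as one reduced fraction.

Set S = (0, 0), U = (1, 0), Q = (0, 1), D = (-1, 4); any affine frame gives the same invariant.
1. L is the centroid of triangle QSD ⇒ L = (-1/3, 5/3)
line UL meets SD at V = (-5/11, 20/11)
L = U + t·(V−U) with t = 11/12, so UL:LV = 11/12:1/12

UL:LV = 11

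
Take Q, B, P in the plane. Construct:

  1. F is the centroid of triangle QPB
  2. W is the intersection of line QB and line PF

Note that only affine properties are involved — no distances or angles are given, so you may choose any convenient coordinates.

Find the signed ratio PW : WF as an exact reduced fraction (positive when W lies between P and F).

Work in coordinates with Q = (0, 0), B = (1, 0), P = (0, 1).
1. F is the centroid of triangle QPB ⇒ F = (1/3, 1/3)
2. W is the intersection of line QB and line PF ⇒ W = (1/2, 0)
W = P + t·(F−P) with t = 3/2, so PW:WF = t:(1−t) = 3/2:-1/2

PW:WF = -3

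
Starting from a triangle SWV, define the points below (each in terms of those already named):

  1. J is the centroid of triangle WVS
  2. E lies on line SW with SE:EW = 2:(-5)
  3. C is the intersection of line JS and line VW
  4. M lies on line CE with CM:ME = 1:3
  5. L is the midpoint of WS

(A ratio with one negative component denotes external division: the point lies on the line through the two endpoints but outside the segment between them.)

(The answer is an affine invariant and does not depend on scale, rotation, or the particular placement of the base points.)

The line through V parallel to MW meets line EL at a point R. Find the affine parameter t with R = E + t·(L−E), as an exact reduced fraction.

Choose coordinates S = (0, 0), W = (1, 0), V = (0, 1).
1. J is the centroid of triangle WVS ⇒ J = (1/3, 1/3)
2. E lies on line SW with SE:EW = 2:(-5) ⇒ E = (-2/3, 0)
3. C is the intersection of line JS and line VW ⇒ C = (1/2, 1/2)
4. M lies on line CE with CM:ME = 1:3 ⇒ M = (5/24, 3/8)
5. L is the midpoint of WS ⇒ L = (1/2, 0)
through V parallel to MW: direction (19/24, -3/8); meets EL at R = (19/9, 0)
R = E + t·(L−E) with t = 50/21

t = 50/21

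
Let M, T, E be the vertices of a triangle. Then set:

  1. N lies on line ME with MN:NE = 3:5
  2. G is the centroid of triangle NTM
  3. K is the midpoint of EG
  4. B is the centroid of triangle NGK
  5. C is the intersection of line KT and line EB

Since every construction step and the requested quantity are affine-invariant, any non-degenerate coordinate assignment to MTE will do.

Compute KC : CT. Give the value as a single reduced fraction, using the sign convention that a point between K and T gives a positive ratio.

Assign M = (0, 0), T = (1, 0), E = (0, 1) — the answer is frame-independent, so this choice is without loss of generality.
1. N lies on line ME with MN:NE = 3:5 ⇒ N = (0, 3/8)
2. G is the centroid of triangle NTM ⇒ G = (1/3, 1/8)
3. K is the midpoint of EG ⇒ K = (1/6, 9/16)
4. B is the centroid of triangle NGK ⇒ B = (1/6, 17/48)
5. C is the intersection of line KT and line EB ⇒ C = (13/128, 621/1024)
C = K + t·(T−K) with t = -5/64, so KC:CT = t:(1−t) = -5/64:69/64

KC:CT = -5/69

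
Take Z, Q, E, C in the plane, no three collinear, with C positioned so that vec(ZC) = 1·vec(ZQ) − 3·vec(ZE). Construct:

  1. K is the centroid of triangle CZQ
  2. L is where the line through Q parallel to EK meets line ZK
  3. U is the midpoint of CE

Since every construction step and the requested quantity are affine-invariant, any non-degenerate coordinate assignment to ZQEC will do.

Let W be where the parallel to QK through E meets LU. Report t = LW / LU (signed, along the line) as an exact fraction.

Work in coordinates with Z = (0, 0), Q = (1, 0), E = (0, 1), C = (1, -3).
1. K is the centroid of triangle CZQ ⇒ K = (2/3, -1)
2. L is where the line through Q parallel to EK meets line ZK ⇒ L = (2, -3)
3. U is the midpoint of CE ⇒ U = (1/2, -1)
through E parallel to QK: direction (-1/3, -1); meets LU at W = (-4/13, 1/13)
W = L + t·(U−L) with t = 20/13

t = 20/13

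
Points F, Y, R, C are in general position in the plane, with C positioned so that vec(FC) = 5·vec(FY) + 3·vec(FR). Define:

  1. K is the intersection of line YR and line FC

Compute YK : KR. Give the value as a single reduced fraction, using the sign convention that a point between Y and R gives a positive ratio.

Set F = (0, 0), Y = (1, 0), R = (0, 1), C = (5, 3); any affine frame gives the same invariant.
1. K is the intersection of line YR and line FC ⇒ K = (5/8, 3/8)
K = Y + t·(R−Y) with t = 3/8, so YK:KR = t:(1−t) = 3/8:5/8

YK:KR = 3/5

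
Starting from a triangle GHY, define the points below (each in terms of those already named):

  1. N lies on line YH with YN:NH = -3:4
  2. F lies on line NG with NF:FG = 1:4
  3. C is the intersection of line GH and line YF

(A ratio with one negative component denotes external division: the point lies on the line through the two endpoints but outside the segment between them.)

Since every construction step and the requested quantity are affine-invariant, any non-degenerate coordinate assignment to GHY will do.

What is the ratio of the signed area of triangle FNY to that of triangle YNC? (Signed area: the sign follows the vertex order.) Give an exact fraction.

Set G = (0, 0), H = (1, 0), Y = (0, 1); any affine frame gives the same invariant.
1. N lies on line YH with YN:NH = -3:4 ⇒ N = (-3, 4)
2. F lies on line NG with NF:FG = 1:4 ⇒ F = (-12/5, 16/5)
3. C is the intersection of line GH and line YF ⇒ C = (12/11, 0)
2·[FNY] = -3/5, 2·[YNC] = -3/11
[FNY]:[YNC] = -3/5:-3/11 = 11/5

[FNY]:[YNC] = 11/5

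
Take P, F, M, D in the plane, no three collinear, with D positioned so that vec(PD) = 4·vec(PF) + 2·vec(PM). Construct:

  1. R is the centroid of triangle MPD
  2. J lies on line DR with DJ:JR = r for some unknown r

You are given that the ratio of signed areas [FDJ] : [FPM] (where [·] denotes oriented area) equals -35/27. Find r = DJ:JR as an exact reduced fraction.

Set P = (0, 0), F = (1, 0), M = (0, 1), D = (4, 2); any affine frame gives the same invariant.
1. R is the centroid of triangle MPD ⇒ R = (4/3, 1)
2. With DJ:JR = r, write λ = r/(r+1) so J = D + λ·(R−D); J is affine-linear in λ
Every point depending on J is an affine combination of J and λ-independent points, so each such coordinate is linear in λ; the λ² term in each signed area is a multiple of (R−D)×(R−D) = 0, so 2·[FDJ] and 2·[FPM] are each linear in λ. Evaluating at λ=0 and λ=1:
  2·[FDJ] = 7/3·λ,   2·[FPM] = -1
So [FDJ]:[FPM] = (7/3·λ) / (-1). Setting this equal to -35/27:
  7/3·λ = -35/27·(-1)  ⇒  λ = 5/9
Then r = λ/(1−λ) = (5/9)/(4/9) = 5/4. Check: with r = 5/4, J = (68/27, 13/9) and [FDJ]:[FPM] = -35/27 as required.

r = 5/4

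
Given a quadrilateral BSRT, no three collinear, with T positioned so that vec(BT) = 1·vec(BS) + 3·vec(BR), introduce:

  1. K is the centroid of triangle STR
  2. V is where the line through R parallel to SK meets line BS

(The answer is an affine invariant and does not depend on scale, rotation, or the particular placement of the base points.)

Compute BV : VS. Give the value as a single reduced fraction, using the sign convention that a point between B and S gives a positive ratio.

Choose coordinates B = (0, 0), S = (1, 0), R = (0, 1), T = (1, 3).
1. K is the centroid of triangle STR ⇒ K = (2/3, 4/3)
2. V is where the line through R parallel to SK meets line BS ⇒ V = (1/4, 0)
V = B + t·(S−B) with t = 1/4, so BV:VS = t:(1−t) = 1/4:3/4

BV:VS = 1/3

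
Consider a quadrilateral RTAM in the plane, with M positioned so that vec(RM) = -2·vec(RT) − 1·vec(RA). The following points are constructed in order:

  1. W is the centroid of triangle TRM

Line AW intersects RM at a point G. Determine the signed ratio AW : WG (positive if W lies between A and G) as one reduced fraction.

AW:WG = -7

Work in coordinates with R = (0, 0), T = (1, 0), A = (0, 1), M = (-2, -1).
1. W is the centroid of triangle TRM ⇒ W = (-1/3, -1/3)
line AW meets RM at G = (-2/7, -1/7)
W = A + t·(G−A) with t = 7/6, so AW:WG = 7/6:-1/6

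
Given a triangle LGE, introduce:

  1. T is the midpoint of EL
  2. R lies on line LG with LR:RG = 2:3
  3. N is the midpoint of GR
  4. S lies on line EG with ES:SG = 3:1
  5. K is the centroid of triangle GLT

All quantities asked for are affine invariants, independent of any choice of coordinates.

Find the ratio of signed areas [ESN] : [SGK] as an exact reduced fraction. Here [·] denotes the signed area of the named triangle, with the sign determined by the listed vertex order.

[ESN]:[SGK] = 9/5

Work in coordinates with L = (0, 0), G = (1, 0), E = (0, 1).
1. T is the midpoint of EL ⇒ T = (0, 1/2)
2. R lies on line LG with LR:RG = 2:3 ⇒ R = (2/5, 0)
3. N is the midpoint of GR ⇒ N = (7/10, 0)
4. S lies on line EG with ES:SG = 3:1 ⇒ S = (3/4, 1/4)
5. K is the centroid of triangle GLT ⇒ K = (1/3, 1/6)
2·[ESN] = -9/40, 2·[SGK] = -1/8
[ESN]:[SGK] = -9/40:-1/8 = 9/5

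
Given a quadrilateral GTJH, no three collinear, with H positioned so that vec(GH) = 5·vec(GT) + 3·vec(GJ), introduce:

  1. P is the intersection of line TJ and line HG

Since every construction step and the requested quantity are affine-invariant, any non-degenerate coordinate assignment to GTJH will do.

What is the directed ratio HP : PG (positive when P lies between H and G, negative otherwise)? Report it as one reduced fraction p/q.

HP:PG = 7

Work in coordinates with G = (0, 0), T = (1, 0), J = (0, 1), H = (5, 3).
1. P is the intersection of line TJ and line HG ⇒ P = (5/8, 3/8)
P = H + t·(G−H) with t = 7/8, so HP:PG = t:(1−t) = 7/8:1/8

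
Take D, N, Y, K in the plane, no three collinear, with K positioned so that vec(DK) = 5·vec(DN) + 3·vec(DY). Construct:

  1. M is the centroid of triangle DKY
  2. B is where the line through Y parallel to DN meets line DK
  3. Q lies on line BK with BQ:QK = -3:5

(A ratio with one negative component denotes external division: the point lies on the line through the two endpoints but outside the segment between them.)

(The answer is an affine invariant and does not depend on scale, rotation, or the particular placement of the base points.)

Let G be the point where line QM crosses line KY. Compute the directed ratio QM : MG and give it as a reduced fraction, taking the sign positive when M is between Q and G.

QM:MG = 4

Work in coordinates with D = (0, 0), N = (1, 0), Y = (0, 1), K = (5, 3).
1. M is the centroid of triangle DKY ⇒ M = (5/3, 4/3)
2. B is where the line through Y parallel to DN meets line DK ⇒ B = (5/3, 1)
3. Q lies on line BK with BQ:QK = -3:5 ⇒ Q = (-10/3, -2)
line QM meets KY at G = (35/12, 13/6)
M = Q + t·(G−Q) with t = 4/5, so QM:MG = 4/5:1/5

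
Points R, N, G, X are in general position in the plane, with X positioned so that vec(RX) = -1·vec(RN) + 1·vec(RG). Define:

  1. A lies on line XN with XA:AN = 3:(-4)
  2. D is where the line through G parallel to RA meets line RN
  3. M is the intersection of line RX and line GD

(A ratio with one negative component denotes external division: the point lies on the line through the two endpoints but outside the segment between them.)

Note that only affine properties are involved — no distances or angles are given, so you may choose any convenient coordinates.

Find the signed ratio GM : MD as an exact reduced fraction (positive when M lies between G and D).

Work in coordinates with R = (0, 0), N = (1, 0), G = (0, 1), X = (-1, 1).
1. A lies on line XN with XA:AN = 3:(-4) ⇒ A = (-7, 4)
2. D is where the line through G parallel to RA meets line RN ⇒ D = (7/4, 0)
3. M is the intersection of line RX and line GD ⇒ M = (-7/3, 7/3)
M = G + t·(D−G) with t = -4/3, so GM:MD = t:(1−t) = -4/3:7/3

GM:MD = -4/7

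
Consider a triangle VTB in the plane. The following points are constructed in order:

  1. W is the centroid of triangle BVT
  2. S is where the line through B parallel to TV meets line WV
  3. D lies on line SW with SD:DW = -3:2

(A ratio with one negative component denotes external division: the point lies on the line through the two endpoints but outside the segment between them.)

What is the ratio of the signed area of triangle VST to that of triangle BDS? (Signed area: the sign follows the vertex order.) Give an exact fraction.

Set V = (0, 0), T = (1, 0), B = (0, 1); any affine frame gives the same invariant.
1. W is the centroid of triangle BVT ⇒ W = (1/3, 1/3)
2. S is where the line through B parallel to TV meets line WV ⇒ S = (1, 1)
3. D lies on line SW with SD:DW = -3:2 ⇒ D = (-1, -1)
2·[VST] = -1, 2·[BDS] = 2
[VST]:[BDS] = -1:2 = -1/2

[VST]:[BDS] = -1/2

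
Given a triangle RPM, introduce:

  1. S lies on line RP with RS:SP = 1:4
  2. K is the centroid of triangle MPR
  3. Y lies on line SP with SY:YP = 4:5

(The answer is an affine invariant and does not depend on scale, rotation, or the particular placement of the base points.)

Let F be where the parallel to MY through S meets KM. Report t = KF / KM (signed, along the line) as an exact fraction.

t = -43/5

Work in coordinates with R = (0, 0), P = (1, 0), M = (0, 1).
1. S lies on line RP with RS:SP = 1:4 ⇒ S = (1/5, 0)
2. K is the centroid of triangle MPR ⇒ K = (1/3, 1/3)
3. Y lies on line SP with SY:YP = 4:5 ⇒ Y = (5/9, 0)
through S parallel to MY: direction (5/9, -1); meets KM at F = (16/5, -27/5)
F = K + t·(M−K) with t = -43/5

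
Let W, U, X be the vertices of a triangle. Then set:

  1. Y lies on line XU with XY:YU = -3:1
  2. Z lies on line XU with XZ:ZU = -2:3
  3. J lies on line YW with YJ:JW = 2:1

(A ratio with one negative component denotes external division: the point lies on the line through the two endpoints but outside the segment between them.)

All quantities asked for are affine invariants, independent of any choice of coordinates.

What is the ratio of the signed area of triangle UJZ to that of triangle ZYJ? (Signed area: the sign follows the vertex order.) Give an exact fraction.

[UJZ]:[ZYJ] = 6/7

Work in coordinates with W = (0, 0), U = (1, 0), X = (0, 1).
1. Y lies on line XU with XY:YU = -3:1 ⇒ Y = (3/2, -1/2)
2. Z lies on line XU with XZ:ZU = -2:3 ⇒ Z = (-2, 3)
3. J lies on line YW with YJ:JW = 2:1 ⇒ J = (1/2, -1/6)
2·[UJZ] = -2, 2·[ZYJ] = -7/3
[UJZ]:[ZYJ] = -2:-7/3 = 6/7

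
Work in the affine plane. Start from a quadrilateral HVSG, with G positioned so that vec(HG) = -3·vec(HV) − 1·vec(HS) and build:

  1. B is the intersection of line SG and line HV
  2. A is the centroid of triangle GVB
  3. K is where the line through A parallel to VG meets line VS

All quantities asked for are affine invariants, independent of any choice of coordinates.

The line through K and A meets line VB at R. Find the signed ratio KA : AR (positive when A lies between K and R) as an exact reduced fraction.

Set H = (0, 0), V = (1, 0), S = (0, 1), G = (-3, -1); any affine frame gives the same invariant.
1. B is the intersection of line SG and line HV ⇒ B = (-3/2, 0)
2. A is the centroid of triangle GVB ⇒ A = (-7/6, -1/3)
3. K is where the line through A parallel to VG meets line VS ⇒ K = (5/6, 1/6)
line KA meets VB at R = (1/6, 0)
A = K + t·(R−K) with t = 3, so KA:AR = 3:-2

KA:AR = -3/2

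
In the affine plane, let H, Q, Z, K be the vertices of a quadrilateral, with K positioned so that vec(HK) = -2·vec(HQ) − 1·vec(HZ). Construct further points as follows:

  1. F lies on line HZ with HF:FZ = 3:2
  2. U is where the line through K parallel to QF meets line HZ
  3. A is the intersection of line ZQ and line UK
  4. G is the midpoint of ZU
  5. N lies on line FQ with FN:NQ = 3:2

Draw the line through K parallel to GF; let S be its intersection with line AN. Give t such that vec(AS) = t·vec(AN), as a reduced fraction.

Choose coordinates H = (0, 0), Q = (1, 0), Z = (0, 1), K = (-2, -1).
1. F lies on line HZ with HF:FZ = 3:2 ⇒ F = (0, 3/5)
2. U is where the line through K parallel to QF meets line HZ ⇒ U = (0, -11/5)
3. A is the intersection of line ZQ and line UK ⇒ A = (8, -7)
4. G is the midpoint of ZU ⇒ G = (0, -3/5)
5. N lies on line FQ with FN:NQ = 3:2 ⇒ N = (3/5, 6/25)
through K parallel to GF: direction (0, 6/5); meets AN at S = (-2, 103/37)
S = A + t·(N−A) with t = 50/37

t = 50/37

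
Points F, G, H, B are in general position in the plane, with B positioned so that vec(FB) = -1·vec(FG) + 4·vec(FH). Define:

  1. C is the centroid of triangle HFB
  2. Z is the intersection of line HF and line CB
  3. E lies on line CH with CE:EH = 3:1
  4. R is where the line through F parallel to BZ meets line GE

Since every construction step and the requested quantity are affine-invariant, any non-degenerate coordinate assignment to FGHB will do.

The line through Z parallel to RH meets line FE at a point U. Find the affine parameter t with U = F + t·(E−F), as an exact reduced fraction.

t = 8/17

Assign F = (0, 0), G = (1, 0), H = (0, 1), B = (-1, 4) — the answer is frame-independent, so this choice is without loss of generality.
1. C is the centroid of triangle HFB ⇒ C = (-1/3, 5/3)
2. Z is the intersection of line HF and line CB ⇒ Z = (0, 1/2)
3. E lies on line CH with CE:EH = 3:1 ⇒ E = (-1/12, 7/6)
4. R is where the line through F parallel to BZ meets line GE ⇒ R = (-4/9, 14/9)
through Z parallel to RH: direction (4/9, -5/9); meets FE at U = (-2/51, 28/51)
U = F + t·(E−F) with t = 8/17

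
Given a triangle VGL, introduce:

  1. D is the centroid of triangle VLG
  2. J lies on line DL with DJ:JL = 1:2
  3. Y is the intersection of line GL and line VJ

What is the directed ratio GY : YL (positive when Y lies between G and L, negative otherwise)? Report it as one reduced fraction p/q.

Choose coordinates V = (0, 0), G = (1, 0), L = (0, 1).
1. D is the centroid of triangle VLG ⇒ D = (1/3, 1/3)
2. J lies on line DL with DJ:JL = 1:2 ⇒ J = (2/9, 5/9)
3. Y is the intersection of line GL and line VJ ⇒ Y = (2/7, 5/7)
Y = G + t·(L−G) with t = 5/7, so GY:YL = t:(1−t) = 5/7:2/7

GY:YL = 5/2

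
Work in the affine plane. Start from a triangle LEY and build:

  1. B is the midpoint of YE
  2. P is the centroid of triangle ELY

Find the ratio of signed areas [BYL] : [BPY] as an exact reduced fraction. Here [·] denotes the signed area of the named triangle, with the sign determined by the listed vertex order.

[BYL]:[BPY] = -3

Choose coordinates L = (0, 0), E = (1, 0), Y = (0, 1).
1. B is the midpoint of YE ⇒ B = (1/2, 1/2)
2. P is the centroid of triangle ELY ⇒ P = (1/3, 1/3)
2·[BYL] = 1/2, 2·[BPY] = -1/6
[BYL]:[BPY] = 1/2:-1/6 = -3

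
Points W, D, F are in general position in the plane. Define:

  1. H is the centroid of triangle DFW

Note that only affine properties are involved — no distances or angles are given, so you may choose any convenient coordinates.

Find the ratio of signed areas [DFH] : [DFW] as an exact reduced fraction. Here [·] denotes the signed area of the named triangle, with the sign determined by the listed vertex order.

Assign W = (0, 0), D = (1, 0), F = (0, 1) — the answer is frame-independent, so this choice is without loss of generality.
1. H is the centroid of triangle DFW ⇒ H = (1/3, 1/3)
2·[DFH] = 1/3, 2·[DFW] = 1
[DFH]:[DFW] = 1/3:1 = 1/3

[DFH]:[DFW] = 1/3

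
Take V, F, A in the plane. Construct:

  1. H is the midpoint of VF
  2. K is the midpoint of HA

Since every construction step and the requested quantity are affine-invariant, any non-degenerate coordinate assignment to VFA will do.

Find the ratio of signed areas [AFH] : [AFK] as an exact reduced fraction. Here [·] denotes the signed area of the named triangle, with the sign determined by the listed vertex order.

[AFH]:[AFK] = 2

Set V = (0, 0), F = (1, 0), A = (0, 1); any affine frame gives the same invariant.
1. H is the midpoint of VF ⇒ H = (1/2, 0)
2. K is the midpoint of HA ⇒ K = (1/4, 1/2)
2·[AFH] = -1/2, 2·[AFK] = -1/4
[AFH]:[AFK] = -1/2:-1/4 = 2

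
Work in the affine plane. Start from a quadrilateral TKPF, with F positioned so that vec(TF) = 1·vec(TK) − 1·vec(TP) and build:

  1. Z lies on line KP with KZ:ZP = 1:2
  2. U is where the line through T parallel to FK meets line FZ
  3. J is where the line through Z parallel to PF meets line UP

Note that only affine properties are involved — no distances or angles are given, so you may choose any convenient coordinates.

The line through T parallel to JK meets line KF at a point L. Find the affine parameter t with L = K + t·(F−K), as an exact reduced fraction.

t = 5/3

Work in coordinates with T = (0, 0), K = (1, 0), P = (0, 1), F = (1, -1).
1. Z lies on line KP with KZ:ZP = 1:2 ⇒ Z = (2/3, 1/3)
2. U is where the line through T parallel to FK meets line FZ ⇒ U = (0, 3)
3. J is where the line through Z parallel to PF meets line UP ⇒ J = (0, 5/3)
through T parallel to JK: direction (1, -5/3); meets KF at L = (1, -5/3)
L = K + t·(F−K) with t = 5/3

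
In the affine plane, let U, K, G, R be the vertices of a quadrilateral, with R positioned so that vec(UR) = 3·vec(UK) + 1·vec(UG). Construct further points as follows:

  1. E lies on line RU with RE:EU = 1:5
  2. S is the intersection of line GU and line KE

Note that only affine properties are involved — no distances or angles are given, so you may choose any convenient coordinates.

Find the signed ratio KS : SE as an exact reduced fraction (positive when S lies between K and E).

Set U = (0, 0), K = (1, 0), G = (0, 1), R = (3, 1); any affine frame gives the same invariant.
1. E lies on line RU with RE:EU = 1:5 ⇒ E = (5/2, 5/6)
2. S is the intersection of line GU and line KE ⇒ S = (0, -5/9)
S = K + t·(E−K) with t = -2/3, so KS:SE = t:(1−t) = -2/3:5/3

KS:SE = -2/5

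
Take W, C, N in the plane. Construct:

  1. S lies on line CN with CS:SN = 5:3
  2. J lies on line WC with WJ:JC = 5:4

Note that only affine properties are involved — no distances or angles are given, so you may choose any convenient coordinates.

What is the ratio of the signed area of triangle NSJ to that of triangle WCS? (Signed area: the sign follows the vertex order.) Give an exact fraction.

Work in coordinates with W = (0, 0), C = (1, 0), N = (0, 1).
1. S lies on line CN with CS:SN = 5:3 ⇒ S = (3/8, 5/8)
2. J lies on line WC with WJ:JC = 5:4 ⇒ J = (5/9, 0)
2·[NSJ] = -1/6, 2·[WCS] = 5/8
[NSJ]:[WCS] = -1/6:5/8 = -4/15

[NSJ]:[WCS] = -4/15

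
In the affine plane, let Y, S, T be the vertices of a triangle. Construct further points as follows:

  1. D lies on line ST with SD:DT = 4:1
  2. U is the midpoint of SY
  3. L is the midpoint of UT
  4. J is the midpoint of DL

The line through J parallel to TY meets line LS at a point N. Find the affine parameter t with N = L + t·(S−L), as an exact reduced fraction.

Assign Y = (0, 0), S = (1, 0), T = (0, 1) — the answer is frame-independent, so this choice is without loss of generality.
1. D lies on line ST with SD:DT = 4:1 ⇒ D = (1/5, 4/5)
2. U is the midpoint of SY ⇒ U = (1/2, 0)
3. L is the midpoint of UT ⇒ L = (1/4, 1/2)
4. J is the midpoint of DL ⇒ J = (9/40, 13/20)
through J parallel to TY: direction (0, -1); meets LS at N = (9/40, 31/60)
N = L + t·(S−L) with t = -1/30

t = -1/30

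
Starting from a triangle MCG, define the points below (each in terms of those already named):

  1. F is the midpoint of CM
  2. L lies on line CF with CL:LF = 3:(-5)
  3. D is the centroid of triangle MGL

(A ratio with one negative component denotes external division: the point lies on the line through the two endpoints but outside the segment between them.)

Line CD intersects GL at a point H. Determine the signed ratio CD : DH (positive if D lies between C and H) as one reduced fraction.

Choose coordinates M = (0, 0), C = (1, 0), G = (0, 1).
1. F is the midpoint of CM ⇒ F = (1/2, 0)
2. L lies on line CF with CL:LF = 3:(-5) ⇒ L = (7/4, 0)
3. D is the centroid of triangle MGL ⇒ D = (7/12, 1/3)
line CD meets GL at H = (-7/8, 3/2)
D = C + t·(H−C) with t = 2/9, so CD:DH = 2/9:7/9

CD:DH = 2/7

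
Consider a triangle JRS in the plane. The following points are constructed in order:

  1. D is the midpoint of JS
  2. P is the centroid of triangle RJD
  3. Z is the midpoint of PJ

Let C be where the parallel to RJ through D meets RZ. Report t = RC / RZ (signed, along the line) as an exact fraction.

Choose coordinates J = (0, 0), R = (1, 0), S = (0, 1).
1. D is the midpoint of JS ⇒ D = (0, 1/2)
2. P is the centroid of triangle RJD ⇒ P = (1/3, 1/6)
3. Z is the midpoint of PJ ⇒ Z = (1/6, 1/12)
through D parallel to RJ: direction (-1, 0); meets RZ at C = (-4, 1/2)
C = R + t·(Z−R) with t = 6

t = 6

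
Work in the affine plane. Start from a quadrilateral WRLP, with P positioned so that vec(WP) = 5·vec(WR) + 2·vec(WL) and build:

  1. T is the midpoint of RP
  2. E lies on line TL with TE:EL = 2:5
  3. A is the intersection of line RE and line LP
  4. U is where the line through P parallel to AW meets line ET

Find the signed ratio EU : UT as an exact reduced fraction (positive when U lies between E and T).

Choose coordinates W = (0, 0), R = (1, 0), L = (0, 1), P = (5, 2).
1. T is the midpoint of RP ⇒ T = (3, 1)
2. E lies on line TL with TE:EL = 2:5 ⇒ E = (15/7, 1)
3. A is the intersection of line RE and line LP ⇒ A = (25/9, 14/9)
4. U is where the line through P parallel to AW meets line ET ⇒ U = (45/14, 1)
U = E + t·(T−E) with t = 5/4, so EU:UT = t:(1−t) = 5/4:-1/4

EU:UT = -5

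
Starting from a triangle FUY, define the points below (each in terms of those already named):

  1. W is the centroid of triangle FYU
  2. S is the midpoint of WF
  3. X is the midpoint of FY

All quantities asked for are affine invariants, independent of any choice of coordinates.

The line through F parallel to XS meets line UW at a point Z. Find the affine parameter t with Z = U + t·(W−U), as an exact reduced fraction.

Work in coordinates with F = (0, 0), U = (1, 0), Y = (0, 1).
1. W is the centroid of triangle FYU ⇒ W = (1/3, 1/3)
2. S is the midpoint of WF ⇒ S = (1/6, 1/6)
3. X is the midpoint of FY ⇒ X = (0, 1/2)
through F parallel to XS: direction (1/6, -1/3); meets UW at Z = (-1/3, 2/3)
Z = U + t·(W−U) with t = 2

t = 2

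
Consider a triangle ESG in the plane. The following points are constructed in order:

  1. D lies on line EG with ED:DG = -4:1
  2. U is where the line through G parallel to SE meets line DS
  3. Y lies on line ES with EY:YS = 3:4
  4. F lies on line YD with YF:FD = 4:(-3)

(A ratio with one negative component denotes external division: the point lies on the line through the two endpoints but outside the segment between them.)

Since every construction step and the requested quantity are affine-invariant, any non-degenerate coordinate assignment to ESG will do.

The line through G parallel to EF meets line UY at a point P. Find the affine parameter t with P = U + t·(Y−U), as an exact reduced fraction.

t = 4

Set E = (0, 0), S = (1, 0), G = (0, 1); any affine frame gives the same invariant.
1. D lies on line EG with ED:DG = -4:1 ⇒ D = (0, 4/3)
2. U is where the line through G parallel to SE meets line DS ⇒ U = (1/4, 1)
3. Y lies on line ES with EY:YS = 3:4 ⇒ Y = (3/7, 0)
4. F lies on line YD with YF:FD = 4:(-3) ⇒ F = (-9/7, 16/3)
through G parallel to EF: direction (-9/7, 16/3); meets UY at P = (27/28, -3)
P = U + t·(Y−U) with t = 4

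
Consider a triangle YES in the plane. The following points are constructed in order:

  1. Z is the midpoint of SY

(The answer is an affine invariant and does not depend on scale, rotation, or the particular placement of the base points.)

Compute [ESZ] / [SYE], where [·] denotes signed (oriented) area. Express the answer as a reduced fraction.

[ESZ]:[SYE] = 1/2

Set Y = (0, 0), E = (1, 0), S = (0, 1); any affine frame gives the same invariant.
1. Z is the midpoint of SY ⇒ Z = (0, 1/2)
2·[ESZ] = 1/2, 2·[SYE] = 1
[ESZ]:[SYE] = 1/2:1 = 1/2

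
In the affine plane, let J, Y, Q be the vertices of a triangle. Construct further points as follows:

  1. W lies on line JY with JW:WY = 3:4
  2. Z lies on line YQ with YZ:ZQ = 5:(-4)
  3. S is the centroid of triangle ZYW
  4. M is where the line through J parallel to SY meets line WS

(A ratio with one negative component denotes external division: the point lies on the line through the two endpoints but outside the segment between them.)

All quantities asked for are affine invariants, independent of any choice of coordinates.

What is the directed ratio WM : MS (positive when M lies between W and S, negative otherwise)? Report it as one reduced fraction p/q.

WM:MS = -3/7

Choose coordinates J = (0, 0), Y = (1, 0), Q = (0, 1).
1. W lies on line JY with JW:WY = 3:4 ⇒ W = (3/7, 0)
2. Z lies on line YQ with YZ:ZQ = 5:(-4) ⇒ Z = (-4, 5)
3. S is the centroid of triangle ZYW ⇒ S = (-6/7, 5/3)
4. M is where the line through J parallel to SY meets line WS ⇒ M = (39/28, -5/4)
M = W + t·(S−W) with t = -3/4, so WM:MS = t:(1−t) = -3/4:7/4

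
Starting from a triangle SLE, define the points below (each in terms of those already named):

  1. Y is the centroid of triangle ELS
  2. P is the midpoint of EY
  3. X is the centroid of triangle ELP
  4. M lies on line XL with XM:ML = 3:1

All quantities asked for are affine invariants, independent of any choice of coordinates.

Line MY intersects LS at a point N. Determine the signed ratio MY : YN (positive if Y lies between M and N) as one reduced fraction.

Work in coordinates with S = (0, 0), L = (1, 0), E = (0, 1).
1. Y is the centroid of triangle ELS ⇒ Y = (1/3, 1/3)
2. P is the midpoint of EY ⇒ P = (1/6, 2/3)
3. X is the centroid of triangle ELP ⇒ X = (7/18, 5/9)
4. M lies on line XL with XM:ML = 3:1 ⇒ M = (61/72, 5/36)
line MY meets LS at N = (17/14, 0)
Y = M + t·(N−M) with t = -7/5, so MY:YN = -7/5:12/5

MY:YN = -7/12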